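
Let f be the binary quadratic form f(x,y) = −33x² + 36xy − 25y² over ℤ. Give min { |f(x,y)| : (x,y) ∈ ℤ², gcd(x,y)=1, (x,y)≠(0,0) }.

translate: b→30 (≡-36 mod 66), so (33,-36,25)→(33,30,22)
flip: (33,30,22)→(22,-30,33)
translate: b→14 (≡-30 mod 44), so (22,-30,33)→(22,14,25)
reduced (well bottom): (22,14,25) with a≤c, −a<b≤a
well minimum |f| = |-22| = 22 (negative-definite)

22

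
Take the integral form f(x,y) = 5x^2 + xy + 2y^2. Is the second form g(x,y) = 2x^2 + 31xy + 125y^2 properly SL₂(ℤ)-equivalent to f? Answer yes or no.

D₁ = -39, D₂ = -39
f: flip: (5,1,2)→(2,-1,5)
f: reduced (well bottom): (2,-1,5) with a≤c, −a<b≤a
g: translate: b→-1 (≡31 mod 4), so (2,31,125)→(2,-1,5)
g: reduced (well bottom): (2,-1,5) with a≤c, −a<b≤a
reduced forms (2, -1, 5) vs (2, -1, 5) ⇒ equivalent

yes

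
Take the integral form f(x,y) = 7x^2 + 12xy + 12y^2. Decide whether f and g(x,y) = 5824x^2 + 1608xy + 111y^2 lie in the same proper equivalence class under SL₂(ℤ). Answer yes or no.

D₁ = -192, D₂ = -192
f: translate: b→-2 (≡12 mod 14), so (7,12,12)→(7,-2,7)
f: flip: (7,-2,7)→(7,2,7)
f: reduced (well bottom): (7,2,7) with a≤c, −a<b≤a
g: flip: (5824,1608,111)→(111,-1608,5824)
g: translate: b→-54 (≡-1608 mod 222), so (111,-1608,5824)→(111,-54,7)
g: flip: (111,-54,7)→(7,54,111)
g: translate: b→-2 (≡54 mod 14), so (7,54,111)→(7,-2,7)
g: flip: (7,-2,7)→(7,2,7)
g: reduced (well bottom): (7,2,7) with a≤c, −a<b≤a
reduced forms (7, 2, 7) vs (7, 2, 7) ⇒ equivalent

yes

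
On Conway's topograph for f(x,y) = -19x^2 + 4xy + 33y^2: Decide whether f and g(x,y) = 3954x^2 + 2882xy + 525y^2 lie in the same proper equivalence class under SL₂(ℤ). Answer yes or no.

D₁ = 2524, D₂ = 2524
river cycle of f (length 48): (-19, 42, 10), (10, 38, -27), (-27, 16, 21), (21, 26, -22), (-22, 18, 25), (25, 32, -15), (-15, 28, 29), (29, 30, -14), (-14, 26, 33), (33, 40, -7), … (38 more)
river cycle of g (length 48): (-19, 42, 10), (10, 38, -27), (-27, 16, 21), (21, 26, -22), (-22, 18, 25), (25, 32, -15), (-15, 28, 29), (29, 30, -14), (-14, 26, 33), (33, 40, -7), … (38 more)
cycles coincide ⇒ equivalent

yes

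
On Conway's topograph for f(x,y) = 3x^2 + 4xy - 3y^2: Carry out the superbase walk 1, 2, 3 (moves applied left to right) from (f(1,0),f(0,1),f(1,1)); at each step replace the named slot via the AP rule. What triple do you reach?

start (3,-3,4) = (f(1,0),f(0,1),f(1,1))
replace slot 1: 2·((-3)+4) − 3 = -1 → (-1,-3,4)
replace slot 2: 2·((-1)+4) − (-3) = 9 → (-1,9,4)
replace slot 3: 2·((-1)+9) − 4 = 12 → (-1,9,12)

-1,9,12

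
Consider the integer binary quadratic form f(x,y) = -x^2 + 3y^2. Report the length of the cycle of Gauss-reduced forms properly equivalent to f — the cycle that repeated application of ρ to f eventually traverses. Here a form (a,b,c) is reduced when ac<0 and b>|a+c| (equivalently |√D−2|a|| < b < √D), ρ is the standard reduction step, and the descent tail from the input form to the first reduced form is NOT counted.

D = 12, ⌊√D⌋ = 3
descent: ρ → (3,0,-1)
descent: ρ → (-1,2,2)  [lands on river]
river: ρ → (2,2,-1)
ρ-cycle length = 2 (tail of 2 descent steps not counted)

2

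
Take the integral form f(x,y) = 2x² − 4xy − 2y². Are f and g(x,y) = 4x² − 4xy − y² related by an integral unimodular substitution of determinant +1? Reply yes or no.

D₁ = 32, D₂ = 32
river cycle of f (length 2): (-2, 4, 2), (2, 4, -2)
river cycle of g (length 2): (-1, 4, 4), (4, 4, -1)
cycles differ ⇒ inequivalent

no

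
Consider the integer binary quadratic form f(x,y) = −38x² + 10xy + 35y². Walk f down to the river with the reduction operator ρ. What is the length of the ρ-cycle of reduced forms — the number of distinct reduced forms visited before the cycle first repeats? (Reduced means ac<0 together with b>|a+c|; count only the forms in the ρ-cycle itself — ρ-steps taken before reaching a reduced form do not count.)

D = 5420, ⌊√D⌋ = 73
river: ρ → (35,60,-13)
river: ρ → (-13,70,10)
river: ρ → (10,70,-13)
river: ρ → (-13,60,35)
river: ρ → (35,10,-38)
river: ρ → (-38,66,7)
river: ρ → (7,60,-65)
river: ρ → (-65,70,2)
river: ρ → (2,70,-65)
river: ρ → (-65,60,7)
river: ρ → (7,66,-38)
river: ρ → (-38,10,35)
ρ-cycle length = 12 (tail of 0 descent steps not counted)

12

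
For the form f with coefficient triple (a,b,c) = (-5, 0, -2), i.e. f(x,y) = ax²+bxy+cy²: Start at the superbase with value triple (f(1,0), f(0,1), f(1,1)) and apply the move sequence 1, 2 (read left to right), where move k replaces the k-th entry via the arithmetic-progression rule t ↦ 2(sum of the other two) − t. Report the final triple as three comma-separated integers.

start (-5,-2,-7) = (f(1,0),f(0,1),f(1,1))
replace slot 1: 2·((-2)+(-7)) − (-5) = -13 → (-13,-2,-7)
replace slot 2: 2·((-13)+(-7)) − (-2) = -38 → (-13,-38,-7)

-13,-38,-7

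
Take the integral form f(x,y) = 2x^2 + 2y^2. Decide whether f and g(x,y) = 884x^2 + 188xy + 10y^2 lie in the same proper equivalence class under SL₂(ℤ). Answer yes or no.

D₁ = -16, D₂ = -16
f: reduced (well bottom): (2,0,2) with a≤c, −a<b≤a
g: flip: (884,188,10)→(10,-188,884)
g: translate: b→-8 (≡-188 mod 20), so (10,-188,884)→(10,-8,2)
g: flip: (10,-8,2)→(2,8,10)
g: translate: b→0 (≡8 mod 4), so (2,8,10)→(2,0,2)
g: reduced (well bottom): (2,0,2) with a≤c, −a<b≤a
reduced forms (2, 0, 2) vs (2, 0, 2) ⇒ equivalent

yes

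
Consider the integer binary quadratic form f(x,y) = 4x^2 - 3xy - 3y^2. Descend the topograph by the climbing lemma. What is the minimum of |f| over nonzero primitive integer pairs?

descent: ρ → (-3,3,4)  [lands on river]
river: ρ → (4,5,-2)
river: ρ → (-2,7,1)
river: ρ → (1,7,-2)
river: ρ → (-2,5,4)
river: ρ → (4,3,-3)
closes: descent 1, river 6
min |a| on river = 1

1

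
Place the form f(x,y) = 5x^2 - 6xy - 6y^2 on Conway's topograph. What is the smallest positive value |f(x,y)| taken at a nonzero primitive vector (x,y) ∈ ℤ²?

descent: ρ → (-6,6,5)  [lands on river]
river: ρ → (5,4,-7)
river: ρ → (-7,10,2)
river: ρ → (2,10,-7)
river: ρ → (-7,4,5)
river: ρ → (5,6,-6)
closes: descent 1, river 6
min |a| on river = 2

2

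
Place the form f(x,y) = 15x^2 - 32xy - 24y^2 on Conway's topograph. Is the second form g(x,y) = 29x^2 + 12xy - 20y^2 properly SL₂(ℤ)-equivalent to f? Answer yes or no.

D₁ = 2464, D₂ = 2464
river cycle of f (length 14): (-24, 32, 15), (15, 28, -28), (-28, 28, 15), (15, 32, -24), (-24, 16, 23), (23, 30, -17), (-17, 38, 15), (15, 22, -33), (-33, 44, 4), (4, 44, -33), … (4 more)
river cycle of g (length 12): (-20, 28, 21), (21, 14, -27), (-27, 40, 8), (8, 40, -27), (-27, 14, 21), (21, 28, -20), (-20, 12, 29), (29, 46, -3), (-3, 44, 44), (44, 44, -3), … (2 more)
cycles differ ⇒ inequivalent

no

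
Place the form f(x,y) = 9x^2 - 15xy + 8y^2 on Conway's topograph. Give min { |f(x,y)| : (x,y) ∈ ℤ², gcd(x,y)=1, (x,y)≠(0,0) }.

translate: b→3 (≡-15 mod 18), so (9,-15,8)→(9,3,2)
flip: (9,3,2)→(2,-3,9)
translate: b→1 (≡-3 mod 4), so (2,-3,9)→(2,1,8)
reduced (well bottom): (2,1,8) with a≤c, −a<b≤a
well minimum = a = 2

2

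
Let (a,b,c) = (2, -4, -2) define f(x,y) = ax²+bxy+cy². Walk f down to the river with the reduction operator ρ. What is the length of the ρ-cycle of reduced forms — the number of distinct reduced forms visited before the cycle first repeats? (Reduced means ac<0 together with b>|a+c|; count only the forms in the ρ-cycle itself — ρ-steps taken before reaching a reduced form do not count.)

D = 32, ⌊√D⌋ = 5
descent: ρ → (-2,4,2)  [lands on river]
river: ρ → (2,4,-2)
ρ-cycle length = 2 (tail of 1 descent step not counted)

2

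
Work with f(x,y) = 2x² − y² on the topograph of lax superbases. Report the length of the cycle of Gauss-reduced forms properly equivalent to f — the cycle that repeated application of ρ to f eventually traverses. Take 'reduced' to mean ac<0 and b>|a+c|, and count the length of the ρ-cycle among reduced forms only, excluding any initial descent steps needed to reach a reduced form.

D = 8, ⌊√D⌋ = 2
descent: ρ → (-1,2,1)  [lands on river]
river: ρ → (1,2,-1)
ρ-cycle length = 2 (tail of 1 descent step not counted)

2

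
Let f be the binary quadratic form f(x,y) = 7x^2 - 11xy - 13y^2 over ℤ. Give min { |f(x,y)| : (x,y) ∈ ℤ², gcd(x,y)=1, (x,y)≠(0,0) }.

descent: ρ → (-13,11,7)  [lands on river]
river: ρ → (7,17,-7)
river: ρ → (-7,11,13)
river: ρ → (13,15,-5)
river: ρ → (-5,15,13)
river: ρ → (13,11,-7)
river: ρ → (-7,17,7)
river: ρ → (7,11,-13)
river: ρ → (-13,15,5)
river: ρ → (5,15,-13)
closes: descent 1, river 10
min |a| on river = 5

5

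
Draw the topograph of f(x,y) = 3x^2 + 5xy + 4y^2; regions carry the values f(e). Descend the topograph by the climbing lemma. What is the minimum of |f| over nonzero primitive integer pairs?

translate: b→-1 (≡5 mod 6), so (3,5,4)→(3,-1,2)
flip: (3,-1,2)→(2,1,3)
reduced (well bottom): (2,1,3) with a≤c, −a<b≤a
well minimum = a = 2

2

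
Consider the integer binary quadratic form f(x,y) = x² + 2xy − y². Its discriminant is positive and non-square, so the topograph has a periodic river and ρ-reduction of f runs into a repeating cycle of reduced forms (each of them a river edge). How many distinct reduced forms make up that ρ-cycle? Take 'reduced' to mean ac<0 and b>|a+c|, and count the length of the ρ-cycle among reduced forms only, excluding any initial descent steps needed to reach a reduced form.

D = 8, ⌊√D⌋ = 2
river: ρ → (-1,2,1)
river: ρ → (1,2,-1)
ρ-cycle length = 2 (tail of 0 descent steps not counted)

2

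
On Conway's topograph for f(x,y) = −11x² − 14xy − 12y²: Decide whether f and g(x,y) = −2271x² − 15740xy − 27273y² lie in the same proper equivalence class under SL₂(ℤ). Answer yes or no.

D₁ = -332, D₂ = -332
f is negative-definite; reduce −f:
−f: translate: b→-8 (≡14 mod 22), so (11,14,12)→(11,-8,9)
−f: flip: (11,-8,9)→(9,8,11)
−f: reduced (well bottom): (9,8,11) with a≤c, −a<b≤a
flip sign back: reduced form of f is (-9,-8,-11)
g is negative-definite; reduce −g:
−g: translate: b→2114 (≡15740 mod 4542), so (2271,15740,27273)→(2271,2114,492)
−g: flip: (2271,2114,492)→(492,-2114,2271)
−g: translate: b→-146 (≡-2114 mod 984), so (492,-2114,2271)→(492,-146,11)
−g: flip: (492,-146,11)→(11,146,492)
−g: translate: b→-8 (≡146 mod 22), so (11,146,492)→(11,-8,9)
−g: flip: (11,-8,9)→(9,8,11)
−g: reduced (well bottom): (9,8,11) with a≤c, −a<b≤a
flip sign back: reduced form of g is (-9,-8,-11)
reduced forms (-9, -8, -11) vs (-9, -8, -11) ⇒ equivalent

yes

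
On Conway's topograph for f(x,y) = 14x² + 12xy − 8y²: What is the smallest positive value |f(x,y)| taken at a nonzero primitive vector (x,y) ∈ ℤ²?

river: ρ → (-8,20,6)
river: ρ → (6,16,-14)
river: ρ → (-14,12,8)
river: ρ → (8,20,-6)
river: ρ → (-6,16,14)
river: ρ → (14,12,-8)
closes: descent 0, river 6
min |a| on river = 6

6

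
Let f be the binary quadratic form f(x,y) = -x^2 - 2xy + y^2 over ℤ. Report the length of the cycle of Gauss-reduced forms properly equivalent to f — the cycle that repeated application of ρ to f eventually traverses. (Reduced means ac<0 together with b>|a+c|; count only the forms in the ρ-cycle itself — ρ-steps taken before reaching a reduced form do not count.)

D = 8, ⌊√D⌋ = 2
descent: ρ → (1,2,-1)  [lands on river]
river: ρ → (-1,2,1)
ρ-cycle length = 2 (tail of 1 descent step not counted)

2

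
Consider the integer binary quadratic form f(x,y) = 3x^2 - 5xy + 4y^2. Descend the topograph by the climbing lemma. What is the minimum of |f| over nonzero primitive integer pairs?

translate: b→1 (≡-5 mod 6), so (3,-5,4)→(3,1,2)
flip: (3,1,2)→(2,-1,3)
reduced (well bottom): (2,-1,3) with a≤c, −a<b≤a
well minimum = a = 2

2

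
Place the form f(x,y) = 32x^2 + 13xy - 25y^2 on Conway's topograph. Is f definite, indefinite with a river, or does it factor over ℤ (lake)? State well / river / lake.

D = b²−4ac = 13² − 4·32·(-25) = 3369
D > 0 non-square ⇒ indefinite ⇒ periodic river

river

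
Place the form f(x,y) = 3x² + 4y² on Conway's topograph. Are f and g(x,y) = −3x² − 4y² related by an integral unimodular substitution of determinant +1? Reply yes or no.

D₁ = -48, D₂ = -48
f: reduced (well bottom): (3,0,4) with a≤c, −a<b≤a
g is negative-definite; reduce −g:
−g: reduced (well bottom): (3,0,4) with a≤c, −a<b≤a
flip sign back: reduced form of g is (-3,0,-4)
reduced forms (3, 0, 4) vs (-3, 0, -4) ⇒ inequivalent

no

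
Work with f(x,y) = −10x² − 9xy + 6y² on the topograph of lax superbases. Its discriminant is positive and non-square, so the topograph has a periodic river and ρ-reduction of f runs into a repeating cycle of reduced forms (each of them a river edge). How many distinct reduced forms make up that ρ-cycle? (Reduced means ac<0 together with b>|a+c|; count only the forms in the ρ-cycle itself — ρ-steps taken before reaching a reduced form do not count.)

D = 321, ⌊√D⌋ = 17
descent: ρ → (6,9,-10)  [lands on river]
river: ρ → (-10,11,5)
river: ρ → (5,9,-12)
river: ρ → (-12,15,2)
river: ρ → (2,17,-4)
river: ρ → (-4,15,6)
ρ-cycle length = 6 (tail of 1 descent step not counted)

6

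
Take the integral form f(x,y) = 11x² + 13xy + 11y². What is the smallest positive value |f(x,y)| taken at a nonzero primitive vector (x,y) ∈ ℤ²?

translate: b→-9 (≡13 mod 22), so (11,13,11)→(11,-9,9)
flip: (11,-9,9)→(9,9,11)
reduced (well bottom): (9,9,11) with a≤c, −a<b≤a
well minimum = a = 9

9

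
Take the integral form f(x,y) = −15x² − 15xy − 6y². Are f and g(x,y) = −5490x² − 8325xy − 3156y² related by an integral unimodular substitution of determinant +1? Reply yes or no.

D₁ = -135, D₂ = -135
f is negative-definite; reduce −f:
−f: flip: (15,15,6)→(6,-15,15)
−f: translate: b→-3 (≡-15 mod 12), so (6,-15,15)→(6,-3,6)
−f: flip: (6,-3,6)→(6,3,6)
−f: reduced (well bottom): (6,3,6) with a≤c, −a<b≤a
flip sign back: reduced form of f is (-6,-3,-6)
g is negative-definite; reduce −g:
−g: translate: b→-2655 (≡8325 mod 10980), so (5490,8325,3156)→(5490,-2655,321)
−g: flip: (5490,-2655,321)→(321,2655,5490)
−g: translate: b→87 (≡2655 mod 642), so (321,2655,5490)→(321,87,6)
−g: flip: (321,87,6)→(6,-87,321)
−g: translate: b→-3 (≡-87 mod 12), so (6,-87,321)→(6,-3,6)
−g: flip: (6,-3,6)→(6,3,6)
−g: reduced (well bottom): (6,3,6) with a≤c, −a<b≤a
flip sign back: reduced form of g is (-6,-3,-6)
reduced forms (-6, -3, -6) vs (-6, -3, -6) ⇒ equivalent

yes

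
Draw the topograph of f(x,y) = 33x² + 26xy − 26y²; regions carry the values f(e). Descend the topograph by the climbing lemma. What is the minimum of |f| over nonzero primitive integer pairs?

river: ρ → (-26,26,33)
river: ρ → (33,40,-19)
river: ρ → (-19,36,37)
river: ρ → (37,38,-18)
river: ρ → (-18,34,41)
river: ρ → (41,48,-11)
river: ρ → (-11,62,6)
river: ρ → (6,58,-31)
river: ρ → (-31,4,33)
river: ρ → (33,62,-2)
river: ρ → (-2,62,33)
river: ρ → (33,4,-31)
river: ρ → (-31,58,6)
river: ρ → (6,62,-11)
river: ρ → (-11,48,41)
river: ρ → (41,34,-18)
river: ρ → (-18,38,37)
river: ρ → (37,36,-19)
river: ρ → (-19,40,33)
river: ρ → (33,26,-26)
closes: descent 0, river 20
min |a| on river = 2

2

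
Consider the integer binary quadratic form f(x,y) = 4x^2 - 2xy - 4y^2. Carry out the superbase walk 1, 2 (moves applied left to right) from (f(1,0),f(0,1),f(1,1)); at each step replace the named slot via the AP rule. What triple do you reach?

start (4,-4,-2) = (f(1,0),f(0,1),f(1,1))
replace slot 1: 2·((-4)+(-2)) − 4 = -16 → (-16,-4,-2)
replace slot 2: 2·((-16)+(-2)) − (-4) = -32 → (-16,-32,-2)

-16,-32,-2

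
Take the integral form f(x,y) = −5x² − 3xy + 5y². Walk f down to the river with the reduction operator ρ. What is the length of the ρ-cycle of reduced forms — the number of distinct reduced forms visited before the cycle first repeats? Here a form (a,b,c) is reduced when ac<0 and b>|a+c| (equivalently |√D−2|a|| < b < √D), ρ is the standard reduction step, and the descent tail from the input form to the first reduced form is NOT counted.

D = 109, ⌊√D⌋ = 10
descent: ρ → (5,3,-5)  [lands on river]
river: ρ → (-5,7,3)
river: ρ → (3,5,-7)
river: ρ → (-7,9,1)
river: ρ → (1,9,-7)
river: ρ → (-7,5,3)
river: ρ → (3,7,-5)
river: ρ → (-5,3,5)
river: ρ → (5,7,-3)
river: ρ → (-3,5,7)
river: ρ → (7,9,-1)
river: ρ → (-1,9,7)
river: ρ → (7,5,-3)
river: ρ → (-3,7,5)
ρ-cycle length = 14 (tail of 1 descent step not counted)

14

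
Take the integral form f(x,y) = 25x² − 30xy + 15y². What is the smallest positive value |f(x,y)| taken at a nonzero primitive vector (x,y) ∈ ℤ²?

translate: b→20 (≡-30 mod 50), so (25,-30,15)→(25,20,10)
flip: (25,20,10)→(10,-20,25)
translate: b→0 (≡-20 mod 20), so (10,-20,25)→(10,0,15)
reduced (well bottom): (10,0,15) with a≤c, −a<b≤a
well minimum = a = 10

10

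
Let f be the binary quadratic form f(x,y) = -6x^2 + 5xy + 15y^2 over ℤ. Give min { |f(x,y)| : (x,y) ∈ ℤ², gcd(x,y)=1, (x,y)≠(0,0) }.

descent: ρ → (15,-5,-6)
descent: ρ → (-6,17,4)  [lands on river]
river: ρ → (4,15,-10)
river: ρ → (-10,5,9)
river: ρ → (9,13,-6)
river: ρ → (-6,11,11)
river: ρ → (11,11,-6)
river: ρ → (-6,13,9)
river: ρ → (9,5,-10)
river: ρ → (-10,15,4)
river: ρ → (4,17,-6)
river: ρ → (-6,19,1)
river: ρ → (1,19,-6)
closes: descent 2, river 12
min |a| on river = 1

1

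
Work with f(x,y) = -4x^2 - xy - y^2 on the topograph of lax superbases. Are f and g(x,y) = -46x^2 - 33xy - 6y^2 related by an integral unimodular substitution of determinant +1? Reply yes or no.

D₁ = -15, D₂ = -15
f is negative-definite; reduce −f:
−f: flip: (4,1,1)→(1,-1,4)
−f: translate: b→1 (≡-1 mod 2), so (1,-1,4)→(1,1,4)
−f: reduced (well bottom): (1,1,4) with a≤c, −a<b≤a
flip sign back: reduced form of f is (-1,-1,-4)
g is negative-definite; reduce −g:
−g: flip: (46,33,6)→(6,-33,46)
−g: translate: b→3 (≡-33 mod 12), so (6,-33,46)→(6,3,1)
−g: flip: (6,3,1)→(1,-3,6)
−g: translate: b→1 (≡-3 mod 2), so (1,-3,6)→(1,1,4)
−g: reduced (well bottom): (1,1,4) with a≤c, −a<b≤a
flip sign back: reduced form of g is (-1,-1,-4)
reduced forms (-1, -1, -4) vs (-1, -1, -4) ⇒ equivalent

yes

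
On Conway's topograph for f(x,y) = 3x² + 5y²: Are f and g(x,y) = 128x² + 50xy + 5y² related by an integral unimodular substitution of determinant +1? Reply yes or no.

D₁ = -60, D₂ = -60
f: reduced (well bottom): (3,0,5) with a≤c, −a<b≤a
g: flip: (128,50,5)→(5,-50,128)
g: translate: b→0 (≡-50 mod 10), so (5,-50,128)→(5,0,3)
g: flip: (5,0,3)→(3,0,5)
g: reduced (well bottom): (3,0,5) with a≤c, −a<b≤a
reduced forms (3, 0, 5) vs (3, 0, 5) ⇒ equivalent

yes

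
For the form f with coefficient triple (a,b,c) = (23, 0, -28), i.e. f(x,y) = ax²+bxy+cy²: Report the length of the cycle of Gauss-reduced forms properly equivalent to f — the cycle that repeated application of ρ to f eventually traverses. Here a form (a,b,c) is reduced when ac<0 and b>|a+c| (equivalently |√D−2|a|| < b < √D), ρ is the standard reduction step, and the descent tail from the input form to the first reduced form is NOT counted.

D = 2576, ⌊√D⌋ = 50
descent: ρ → (-28,0,23)
descent: ρ → (23,46,-5)  [lands on river]
river: ρ → (-5,44,32)
river: ρ → (32,20,-17)
river: ρ → (-17,48,4)
river: ρ → (4,48,-17)
river: ρ → (-17,20,32)
river: ρ → (32,44,-5)
river: ρ → (-5,46,23)
ρ-cycle length = 8 (tail of 2 descent steps not counted)

8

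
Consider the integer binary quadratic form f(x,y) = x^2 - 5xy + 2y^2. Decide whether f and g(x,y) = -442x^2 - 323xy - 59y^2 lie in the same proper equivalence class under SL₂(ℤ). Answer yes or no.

D₁ = 17, D₂ = 17
river cycle of f (length 6): (2, 1, -2), (-2, 3, 1), (1, 3, -2), (-2, 1, 2), (2, 3, -1), (-1, 3, 2)
river cycle of g (length 6): (1, 3, -2), (-2, 1, 2), (2, 3, -1), (-1, 3, 2), (2, 1, -2), (-2, 3, 1)
cycles coincide ⇒ equivalent

yes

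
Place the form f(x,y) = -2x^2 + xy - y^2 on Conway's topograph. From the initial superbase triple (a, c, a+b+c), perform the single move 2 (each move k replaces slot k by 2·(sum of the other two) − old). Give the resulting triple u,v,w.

start (-2,-1,-2) = (f(1,0),f(0,1),f(1,1))
replace slot 2: 2·((-2)+(-2)) − (-1) = -7 → (-2,-7,-2)

-2,-7,-2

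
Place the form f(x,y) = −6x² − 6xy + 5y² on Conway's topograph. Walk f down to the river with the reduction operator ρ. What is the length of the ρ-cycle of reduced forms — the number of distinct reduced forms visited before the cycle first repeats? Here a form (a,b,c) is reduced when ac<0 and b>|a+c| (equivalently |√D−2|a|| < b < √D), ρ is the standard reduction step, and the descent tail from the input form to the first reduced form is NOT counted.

D = 156, ⌊√D⌋ = 12
descent: ρ → (5,6,-6)  [lands on river]
river: ρ → (-6,6,5)
river: ρ → (5,4,-7)
river: ρ → (-7,10,2)
river: ρ → (2,10,-7)
river: ρ → (-7,4,5)
ρ-cycle length = 6 (tail of 1 descent step not counted)

6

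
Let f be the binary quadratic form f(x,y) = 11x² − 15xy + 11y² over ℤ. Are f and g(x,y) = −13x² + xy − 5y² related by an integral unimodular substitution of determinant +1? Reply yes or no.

D₁ = -259, D₂ = -259
f: translate: b→7 (≡-15 mod 22), so (11,-15,11)→(11,7,7)
f: flip: (11,7,7)→(7,-7,11)
f: translate: b→7 (≡-7 mod 14), so (7,-7,11)→(7,7,11)
f: reduced (well bottom): (7,7,11) with a≤c, −a<b≤a
g is negative-definite; reduce −g:
−g: flip: (13,-1,5)→(5,1,13)
−g: reduced (well bottom): (5,1,13) with a≤c, −a<b≤a
flip sign back: reduced form of g is (-5,-1,-13)
reduced forms (7, 7, 11) vs (-5, -1, -13) ⇒ inequivalent

no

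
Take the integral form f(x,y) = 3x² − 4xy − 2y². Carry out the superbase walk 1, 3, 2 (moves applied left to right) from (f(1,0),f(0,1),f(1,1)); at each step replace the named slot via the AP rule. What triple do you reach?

start (3,-2,-3) = (f(1,0),f(0,1),f(1,1))
replace slot 1: 2·((-2)+(-3)) − 3 = -13 → (-13,-2,-3)
replace slot 3: 2·((-13)+(-2)) − (-3) = -27 → (-13,-2,-27)
replace slot 2: 2·((-13)+(-27)) − (-2) = -78 → (-13,-78,-27)

-13,-78,-27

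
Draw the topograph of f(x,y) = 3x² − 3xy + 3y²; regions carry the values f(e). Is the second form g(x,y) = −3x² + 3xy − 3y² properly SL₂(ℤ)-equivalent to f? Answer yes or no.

D₁ = -27, D₂ = -27
f: translate: b→3 (≡-3 mod 6), so (3,-3,3)→(3,3,3)
f: reduced (well bottom): (3,3,3) with a≤c, −a<b≤a
g is negative-definite; reduce −g:
−g: translate: b→3 (≡-3 mod 6), so (3,-3,3)→(3,3,3)
−g: reduced (well bottom): (3,3,3) with a≤c, −a<b≤a
flip sign back: reduced form of g is (-3,-3,-3)
reduced forms (3, 3, 3) vs (-3, -3, -3) ⇒ inequivalent

no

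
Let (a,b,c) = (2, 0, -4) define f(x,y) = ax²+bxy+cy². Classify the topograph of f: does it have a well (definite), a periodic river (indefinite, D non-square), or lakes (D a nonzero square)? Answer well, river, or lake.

D = b²−4ac = 0² − 4·2·(-4) = 32
D > 0 non-square ⇒ indefinite ⇒ periodic river

river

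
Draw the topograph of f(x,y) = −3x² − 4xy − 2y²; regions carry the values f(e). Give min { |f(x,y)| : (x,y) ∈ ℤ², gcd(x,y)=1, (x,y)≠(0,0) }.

translate: b→-2 (≡4 mod 6), so (3,4,2)→(3,-2,1)
flip: (3,-2,1)→(1,2,3)
translate: b→0 (≡2 mod 2), so (1,2,3)→(1,0,2)
reduced (well bottom): (1,0,2) with a≤c, −a<b≤a
well minimum |f| = |-1| = 1 (negative-definite)

1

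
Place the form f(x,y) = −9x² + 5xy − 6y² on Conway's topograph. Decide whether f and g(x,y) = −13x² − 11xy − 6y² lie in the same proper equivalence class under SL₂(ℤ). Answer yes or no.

D₁ = -191, D₂ = -191
f is negative-definite; reduce −f:
−f: flip: (9,-5,6)→(6,5,9)
−f: reduced (well bottom): (6,5,9) with a≤c, −a<b≤a
flip sign back: reduced form of f is (-6,-5,-9)
g is negative-definite; reduce −g:
−g: flip: (13,11,6)→(6,-11,13)
−g: translate: b→1 (≡-11 mod 12), so (6,-11,13)→(6,1,8)
−g: reduced (well bottom): (6,1,8) with a≤c, −a<b≤a
flip sign back: reduced form of g is (-6,-1,-8)
reduced forms (-6, -5, -9) vs (-6, -1, -8) ⇒ inequivalent

no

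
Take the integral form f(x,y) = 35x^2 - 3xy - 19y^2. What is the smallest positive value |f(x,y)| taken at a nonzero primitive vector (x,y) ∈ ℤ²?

descent: ρ → (-19,41,13)  [lands on river]
river: ρ → (13,37,-25)
river: ρ → (-25,13,25)
river: ρ → (25,37,-13)
river: ρ → (-13,41,19)
river: ρ → (19,35,-19)
closes: descent 1, river 6
min |a| on river = 13

13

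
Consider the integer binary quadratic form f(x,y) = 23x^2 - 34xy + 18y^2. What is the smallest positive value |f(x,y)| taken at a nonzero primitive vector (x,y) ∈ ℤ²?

translate: b→12 (≡-34 mod 46), so (23,-34,18)→(23,12,7)
flip: (23,12,7)→(7,-12,23)
translate: b→2 (≡-12 mod 14), so (7,-12,23)→(7,2,18)
reduced (well bottom): (7,2,18) with a≤c, −a<b≤a
well minimum = a = 7

7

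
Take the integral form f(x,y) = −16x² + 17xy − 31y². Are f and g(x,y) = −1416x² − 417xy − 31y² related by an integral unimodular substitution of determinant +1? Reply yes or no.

D₁ = -1695, D₂ = -1695
f is negative-definite; reduce −f:
−f: translate: b→15 (≡-17 mod 32), so (16,-17,31)→(16,15,30)
−f: reduced (well bottom): (16,15,30) with a≤c, −a<b≤a
flip sign back: reduced form of f is (-16,-15,-30)
g is negative-definite; reduce −g:
−g: flip: (1416,417,31)→(31,-417,1416)
−g: translate: b→17 (≡-417 mod 62), so (31,-417,1416)→(31,17,16)
−g: flip: (31,17,16)→(16,-17,31)
−g: translate: b→15 (≡-17 mod 32), so (16,-17,31)→(16,15,30)
−g: reduced (well bottom): (16,15,30) with a≤c, −a<b≤a
flip sign back: reduced form of g is (-16,-15,-30)
reduced forms (-16, -15, -30) vs (-16, -15, -30) ⇒ equivalent

yes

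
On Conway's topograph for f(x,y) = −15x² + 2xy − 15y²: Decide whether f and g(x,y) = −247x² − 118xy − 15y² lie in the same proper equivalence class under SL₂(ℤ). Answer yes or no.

D₁ = -896, D₂ = -896
f is negative-definite; reduce −f:
−f: flip: (15,-2,15)→(15,2,15)
−f: reduced (well bottom): (15,2,15) with a≤c, −a<b≤a
flip sign back: reduced form of f is (-15,-2,-15)
g is negative-definite; reduce −g:
−g: flip: (247,118,15)→(15,-118,247)
−g: translate: b→2 (≡-118 mod 30), so (15,-118,247)→(15,2,15)
−g: reduced (well bottom): (15,2,15) with a≤c, −a<b≤a
flip sign back: reduced form of g is (-15,-2,-15)
reduced forms (-15, -2, -15) vs (-15, -2, -15) ⇒ equivalent

yes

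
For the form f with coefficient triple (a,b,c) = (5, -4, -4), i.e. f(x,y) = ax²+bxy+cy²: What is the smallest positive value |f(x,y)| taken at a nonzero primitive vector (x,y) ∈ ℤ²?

descent: ρ → (-4,4,5)  [lands on river]
river: ρ → (5,6,-3)
river: ρ → (-3,6,5)
river: ρ → (5,4,-4)
closes: descent 1, river 4
min |a| on river = 3

3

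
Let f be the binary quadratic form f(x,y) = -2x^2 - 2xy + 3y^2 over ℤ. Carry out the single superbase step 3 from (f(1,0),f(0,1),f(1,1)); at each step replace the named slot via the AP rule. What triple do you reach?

start (-2,3,-1) = (f(1,0),f(0,1),f(1,1))
replace slot 3: 2·((-2)+3) − (-1) = 3 → (-2,3,3)

-2,3,3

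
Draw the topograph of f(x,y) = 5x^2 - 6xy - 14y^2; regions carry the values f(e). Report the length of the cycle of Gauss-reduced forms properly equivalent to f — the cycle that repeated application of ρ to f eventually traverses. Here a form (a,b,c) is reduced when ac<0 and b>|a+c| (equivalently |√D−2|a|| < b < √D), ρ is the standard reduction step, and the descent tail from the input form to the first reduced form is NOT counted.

D = 316, ⌊√D⌋ = 17
descent: ρ → (-14,6,5)
descent: ρ → (5,14,-6)  [lands on river]
river: ρ → (-6,10,9)
river: ρ → (9,8,-7)
river: ρ → (-7,6,10)
river: ρ → (10,14,-3)
river: ρ → (-3,16,5)
ρ-cycle length = 6 (tail of 2 descent steps not counted)

6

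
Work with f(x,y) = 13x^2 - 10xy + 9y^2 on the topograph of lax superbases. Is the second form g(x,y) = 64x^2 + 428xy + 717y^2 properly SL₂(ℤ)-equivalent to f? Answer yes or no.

D₁ = -368, D₂ = -368
f: flip: (13,-10,9)→(9,10,13)
f: translate: b→-8 (≡10 mod 18), so (9,10,13)→(9,-8,12)
f: reduced (well bottom): (9,-8,12) with a≤c, −a<b≤a
g: translate: b→44 (≡428 mod 128), so (64,428,717)→(64,44,9)
g: flip: (64,44,9)→(9,-44,64)
g: translate: b→-8 (≡-44 mod 18), so (9,-44,64)→(9,-8,12)
g: reduced (well bottom): (9,-8,12) with a≤c, −a<b≤a
reduced forms (9, -8, 12) vs (9, -8, 12) ⇒ equivalent

yes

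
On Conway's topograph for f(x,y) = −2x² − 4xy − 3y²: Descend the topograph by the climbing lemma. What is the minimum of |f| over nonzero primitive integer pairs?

translate: b→0 (≡4 mod 4), so (2,4,3)→(2,0,1)
flip: (2,0,1)→(1,0,2)
reduced (well bottom): (1,0,2) with a≤c, −a<b≤a
well minimum |f| = |-1| = 1 (negative-definite)

1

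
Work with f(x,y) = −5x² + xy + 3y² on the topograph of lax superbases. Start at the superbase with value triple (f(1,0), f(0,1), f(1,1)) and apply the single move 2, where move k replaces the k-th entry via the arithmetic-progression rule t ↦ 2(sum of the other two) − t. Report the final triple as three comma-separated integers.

start (-5,3,-1) = (f(1,0),f(0,1),f(1,1))
replace slot 2: 2·((-5)+(-1)) − 3 = -15 → (-5,-15,-1)

-5,-15,-1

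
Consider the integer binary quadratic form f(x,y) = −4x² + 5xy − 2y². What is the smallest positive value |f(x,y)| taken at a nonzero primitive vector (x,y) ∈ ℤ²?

translate: b→3 (≡-5 mod 8), so (4,-5,2)→(4,3,1)
flip: (4,3,1)→(1,-3,4)
translate: b→1 (≡-3 mod 2), so (1,-3,4)→(1,1,2)
reduced (well bottom): (1,1,2) with a≤c, −a<b≤a
well minimum |f| = |-1| = 1 (negative-definite)

1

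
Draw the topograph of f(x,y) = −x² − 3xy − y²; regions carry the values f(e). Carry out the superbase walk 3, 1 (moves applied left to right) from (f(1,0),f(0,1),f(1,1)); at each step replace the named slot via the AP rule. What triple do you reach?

start (-1,-1,-5) = (f(1,0),f(0,1),f(1,1))
replace slot 3: 2·((-1)+(-1)) − (-5) = 1 → (-1,-1,1)
replace slot 1: 2·((-1)+1) − (-1) = 1 → (1,-1,1)

1,-1,1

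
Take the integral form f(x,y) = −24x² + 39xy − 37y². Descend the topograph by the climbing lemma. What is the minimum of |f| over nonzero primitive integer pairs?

translate: b→9 (≡-39 mod 48), so (24,-39,37)→(24,9,22)
flip: (24,9,22)→(22,-9,24)
reduced (well bottom): (22,-9,24) with a≤c, −a<b≤a
well minimum |f| = |-22| = 22 (negative-definite)

22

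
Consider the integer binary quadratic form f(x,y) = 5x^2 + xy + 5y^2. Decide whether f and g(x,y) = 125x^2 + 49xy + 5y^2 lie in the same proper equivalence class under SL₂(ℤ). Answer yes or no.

D₁ = -99, D₂ = -99
f: reduced (well bottom): (5,1,5) with a≤c, −a<b≤a
g: flip: (125,49,5)→(5,-49,125)
g: translate: b→1 (≡-49 mod 10), so (5,-49,125)→(5,1,5)
g: reduced (well bottom): (5,1,5) with a≤c, −a<b≤a
reduced forms (5, 1, 5) vs (5, 1, 5) ⇒ equivalent

yes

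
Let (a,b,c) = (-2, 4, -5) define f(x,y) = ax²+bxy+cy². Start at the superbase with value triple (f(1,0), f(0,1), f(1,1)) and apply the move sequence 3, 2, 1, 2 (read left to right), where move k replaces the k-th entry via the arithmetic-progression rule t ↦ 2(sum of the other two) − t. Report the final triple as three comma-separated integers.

start (-2,-5,-3) = (f(1,0),f(0,1),f(1,1))
replace slot 3: 2·((-2)+(-5)) − (-3) = -11 → (-2,-5,-11)
replace slot 2: 2·((-2)+(-11)) − (-5) = -21 → (-2,-21,-11)
replace slot 1: 2·((-21)+(-11)) − (-2) = -62 → (-62,-21,-11)
replace slot 2: 2·((-62)+(-11)) − (-21) = -125 → (-62,-125,-11)

-62,-125,-11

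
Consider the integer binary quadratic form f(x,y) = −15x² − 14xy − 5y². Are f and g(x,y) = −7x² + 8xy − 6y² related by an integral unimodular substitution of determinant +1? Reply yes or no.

D₁ = -104, D₂ = -104
f is negative-definite; reduce −f:
−f: flip: (15,14,5)→(5,-14,15)
−f: translate: b→-4 (≡-14 mod 10), so (5,-14,15)→(5,-4,6)
−f: reduced (well bottom): (5,-4,6) with a≤c, −a<b≤a
flip sign back: reduced form of f is (-5,4,-6)
g is negative-definite; reduce −g:
−g: translate: b→6 (≡-8 mod 14), so (7,-8,6)→(7,6,5)
−g: flip: (7,6,5)→(5,-6,7)
−g: translate: b→4 (≡-6 mod 10), so (5,-6,7)→(5,4,6)
−g: reduced (well bottom): (5,4,6) with a≤c, −a<b≤a
flip sign back: reduced form of g is (-5,-4,-6)
reduced forms (-5, 4, -6) vs (-5, -4, -6) ⇒ inequivalent

no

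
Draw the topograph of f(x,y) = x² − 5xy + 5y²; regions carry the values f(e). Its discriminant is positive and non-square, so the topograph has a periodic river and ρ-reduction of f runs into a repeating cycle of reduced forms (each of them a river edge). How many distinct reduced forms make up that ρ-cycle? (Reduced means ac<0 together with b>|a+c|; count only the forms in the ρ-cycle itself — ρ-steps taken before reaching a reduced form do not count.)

D = 5, ⌊√D⌋ = 2
descent: ρ → (5,5,1)
descent: ρ → (1,1,-1)  [lands on river]
river: ρ → (-1,1,1)
ρ-cycle length = 2 (tail of 2 descent steps not counted)

2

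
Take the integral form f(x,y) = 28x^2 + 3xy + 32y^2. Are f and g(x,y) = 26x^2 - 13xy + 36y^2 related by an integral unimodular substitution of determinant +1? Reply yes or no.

D₁ = -3575, D₂ = -3575
f: reduced (well bottom): (28,3,32) with a≤c, −a<b≤a
g: reduced (well bottom): (26,-13,36) with a≤c, −a<b≤a
reduced forms (28, 3, 32) vs (26, -13, 36) ⇒ inequivalent

no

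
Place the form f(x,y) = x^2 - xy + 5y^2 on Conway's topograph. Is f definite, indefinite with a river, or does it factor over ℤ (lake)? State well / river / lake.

D = b²−4ac = (-1)² − 4·1·5 = -19
D < 0 ⇒ definite ⇒ every region one sign ⇒ single well

well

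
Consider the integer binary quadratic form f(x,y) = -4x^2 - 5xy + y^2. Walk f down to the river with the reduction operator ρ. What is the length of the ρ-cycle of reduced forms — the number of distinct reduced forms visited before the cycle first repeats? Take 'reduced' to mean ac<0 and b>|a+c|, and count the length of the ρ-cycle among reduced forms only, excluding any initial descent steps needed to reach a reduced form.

D = 41, ⌊√D⌋ = 6
descent: ρ → (1,5,-4)  [lands on river]
river: ρ → (-4,3,2)
river: ρ → (2,5,-2)
river: ρ → (-2,3,4)
river: ρ → (4,5,-1)
river: ρ → (-1,5,4)
river: ρ → (4,3,-2)
river: ρ → (-2,5,2)
river: ρ → (2,3,-4)
river: ρ → (-4,5,1)
ρ-cycle length = 10 (tail of 1 descent step not counted)

10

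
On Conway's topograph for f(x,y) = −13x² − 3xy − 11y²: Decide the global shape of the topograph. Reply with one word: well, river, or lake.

D = b²−4ac = (-3)² − 4·(-13)·(-11) = -563
D < 0 ⇒ definite ⇒ every region one sign ⇒ single well

well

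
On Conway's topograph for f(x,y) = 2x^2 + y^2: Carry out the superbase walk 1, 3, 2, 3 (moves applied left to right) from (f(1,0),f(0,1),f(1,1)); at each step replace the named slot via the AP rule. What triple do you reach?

start (2,1,3) = (f(1,0),f(0,1),f(1,1))
replace slot 1: 2·(1+3) − 2 = 6 → (6,1,3)
replace slot 3: 2·(6+1) − 3 = 11 → (6,1,11)
replace slot 2: 2·(6+11) − 1 = 33 → (6,33,11)
replace slot 3: 2·(6+33) − 11 = 67 → (6,33,67)

6,33,67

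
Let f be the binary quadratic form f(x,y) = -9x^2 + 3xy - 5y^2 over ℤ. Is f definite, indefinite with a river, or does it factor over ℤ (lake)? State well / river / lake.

D = b²−4ac = 3² − 4·(-9)·(-5) = -171
D < 0 ⇒ definite ⇒ every region one sign ⇒ single well

well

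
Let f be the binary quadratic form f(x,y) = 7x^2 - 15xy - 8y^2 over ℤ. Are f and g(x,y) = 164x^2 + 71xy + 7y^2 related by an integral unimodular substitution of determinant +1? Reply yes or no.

D₁ = 449, D₂ = 449
river cycle of f (length 38): (-8, 15, 7), (7, 13, -10), (-10, 7, 10), (10, 13, -7), (-7, 15, 8), (8, 17, -5), (-5, 13, 14), (14, 15, -4), (-4, 17, 10), (10, 3, -11), … (28 more)
river cycle of g (length 38): (7, 13, -10), (-10, 7, 10), (10, 13, -7), (-7, 15, 8), (8, 17, -5), (-5, 13, 14), (14, 15, -4), (-4, 17, 10), (10, 3, -11), (-11, 19, 2), … (28 more)
cycles coincide ⇒ equivalent

yes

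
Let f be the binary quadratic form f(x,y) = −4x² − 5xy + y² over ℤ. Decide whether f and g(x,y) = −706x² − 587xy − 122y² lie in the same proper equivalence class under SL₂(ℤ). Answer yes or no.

D₁ = 41, D₂ = 41
river cycle of f (length 10): (1, 5, -4), (-4, 3, 2), (2, 5, -2), (-2, 3, 4), (4, 5, -1), (-1, 5, 4), (4, 3, -2), (-2, 5, 2), (2, 3, -4), (-4, 5, 1)
river cycle of g (length 10): (-4, 3, 2), (2, 5, -2), (-2, 3, 4), (4, 5, -1), (-1, 5, 4), (4, 3, -2), (-2, 5, 2), (2, 3, -4), (-4, 5, 1), (1, 5, -4)
cycles coincide ⇒ equivalent

yes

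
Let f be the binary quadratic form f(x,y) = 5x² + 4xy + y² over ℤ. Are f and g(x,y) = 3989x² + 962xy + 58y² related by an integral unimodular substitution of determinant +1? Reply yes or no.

D₁ = -4, D₂ = -4
f: flip: (5,4,1)→(1,-4,5)
f: translate: b→0 (≡-4 mod 2), so (1,-4,5)→(1,0,1)
f: reduced (well bottom): (1,0,1) with a≤c, −a<b≤a
g: flip: (3989,962,58)→(58,-962,3989)
g: translate: b→-34 (≡-962 mod 116), so (58,-962,3989)→(58,-34,5)
g: flip: (58,-34,5)→(5,34,58)
g: translate: b→4 (≡34 mod 10), so (5,34,58)→(5,4,1)
g: flip: (5,4,1)→(1,-4,5)
g: translate: b→0 (≡-4 mod 2), so (1,-4,5)→(1,0,1)
g: reduced (well bottom): (1,0,1) with a≤c, −a<b≤a
reduced forms (1, 0, 1) vs (1, 0, 1) ⇒ equivalent

yes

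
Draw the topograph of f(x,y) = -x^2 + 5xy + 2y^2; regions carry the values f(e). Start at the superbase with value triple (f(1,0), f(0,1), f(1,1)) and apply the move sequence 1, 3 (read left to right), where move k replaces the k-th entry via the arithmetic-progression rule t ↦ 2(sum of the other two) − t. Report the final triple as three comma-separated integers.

start (-1,2,6) = (f(1,0),f(0,1),f(1,1))
replace slot 1: 2·(2+6) − (-1) = 17 → (17,2,6)
replace slot 3: 2·(17+2) − 6 = 32 → (17,2,32)

17,2,32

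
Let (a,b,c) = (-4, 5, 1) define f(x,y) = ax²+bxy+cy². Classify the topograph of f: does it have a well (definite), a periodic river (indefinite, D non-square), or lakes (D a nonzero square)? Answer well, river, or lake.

D = b²−4ac = 5² − 4·(-4)·1 = 41
D > 0 non-square ⇒ indefinite ⇒ periodic river

river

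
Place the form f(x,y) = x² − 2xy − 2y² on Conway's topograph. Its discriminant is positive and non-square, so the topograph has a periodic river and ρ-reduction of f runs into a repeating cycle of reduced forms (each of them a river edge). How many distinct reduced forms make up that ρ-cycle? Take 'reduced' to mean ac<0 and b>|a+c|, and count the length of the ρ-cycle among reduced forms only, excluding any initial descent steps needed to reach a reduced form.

D = 12, ⌊√D⌋ = 3
descent: ρ → (-2,2,1)  [lands on river]
river: ρ → (1,2,-2)
ρ-cycle length = 2 (tail of 1 descent step not counted)

2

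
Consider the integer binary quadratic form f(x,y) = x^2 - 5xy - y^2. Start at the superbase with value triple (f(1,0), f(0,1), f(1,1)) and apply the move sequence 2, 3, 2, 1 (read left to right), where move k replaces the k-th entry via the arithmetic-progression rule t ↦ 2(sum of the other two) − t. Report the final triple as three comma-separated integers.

start (1,-1,-5) = (f(1,0),f(0,1),f(1,1))
replace slot 2: 2·(1+(-5)) − (-1) = -7 → (1,-7,-5)
replace slot 3: 2·(1+(-7)) − (-5) = -7 → (1,-7,-7)
replace slot 2: 2·(1+(-7)) − (-7) = -5 → (1,-5,-7)
replace slot 1: 2·((-5)+(-7)) − 1 = -25 → (-25,-5,-7)

-25,-5,-7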